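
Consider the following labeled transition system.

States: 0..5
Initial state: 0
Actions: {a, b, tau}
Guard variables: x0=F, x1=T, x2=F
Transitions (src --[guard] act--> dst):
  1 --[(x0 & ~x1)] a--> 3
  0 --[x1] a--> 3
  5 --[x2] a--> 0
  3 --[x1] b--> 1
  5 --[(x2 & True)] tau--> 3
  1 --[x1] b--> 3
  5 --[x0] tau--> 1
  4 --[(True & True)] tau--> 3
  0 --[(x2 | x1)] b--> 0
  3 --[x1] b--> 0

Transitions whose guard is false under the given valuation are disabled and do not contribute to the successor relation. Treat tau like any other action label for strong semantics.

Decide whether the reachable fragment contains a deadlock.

Reach set: {0,1,3}
  0: a→3  b→0  [2 out]
  1: b→3  [1 out]
  3: b→0  b→1  [2 out]

Answer: DEADLOCK-FREE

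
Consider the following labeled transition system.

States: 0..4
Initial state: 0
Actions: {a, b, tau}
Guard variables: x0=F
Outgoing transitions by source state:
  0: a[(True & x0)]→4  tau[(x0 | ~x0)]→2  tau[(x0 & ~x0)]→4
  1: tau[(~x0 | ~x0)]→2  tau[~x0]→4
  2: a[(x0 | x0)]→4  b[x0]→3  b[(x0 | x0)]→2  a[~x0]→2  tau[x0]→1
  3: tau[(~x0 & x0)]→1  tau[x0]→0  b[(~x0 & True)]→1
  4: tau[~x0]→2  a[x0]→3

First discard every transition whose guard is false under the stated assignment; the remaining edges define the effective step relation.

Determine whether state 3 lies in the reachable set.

Answer: UNREACHABLE

Trace:
6 transition(s) survive guard evaluation.
Layer 0: {0}
Layer 1: {2}  cumulative {0,2}
Reach set: {0,2}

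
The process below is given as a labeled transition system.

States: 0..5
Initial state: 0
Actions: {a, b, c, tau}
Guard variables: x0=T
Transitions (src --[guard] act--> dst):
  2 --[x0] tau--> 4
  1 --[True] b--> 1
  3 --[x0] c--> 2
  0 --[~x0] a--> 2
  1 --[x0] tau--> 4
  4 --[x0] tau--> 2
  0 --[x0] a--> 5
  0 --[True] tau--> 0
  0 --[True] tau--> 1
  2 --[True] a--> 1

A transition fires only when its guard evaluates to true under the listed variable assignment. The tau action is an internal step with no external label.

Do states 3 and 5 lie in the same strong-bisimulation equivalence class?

Answer: NOT BISIMILAR

Working:
Bisimulation quotient by refinement:
  P[0] = {{0,1,2,3,4,5}}
  P[1] = {{0,2},{1},{3},{4},{5}}
  P[2] = {{0},{1},{2},{3},{4},{5}}
6 equivalence class(es) (converged in 3)
3∈{3}, 5∈{5}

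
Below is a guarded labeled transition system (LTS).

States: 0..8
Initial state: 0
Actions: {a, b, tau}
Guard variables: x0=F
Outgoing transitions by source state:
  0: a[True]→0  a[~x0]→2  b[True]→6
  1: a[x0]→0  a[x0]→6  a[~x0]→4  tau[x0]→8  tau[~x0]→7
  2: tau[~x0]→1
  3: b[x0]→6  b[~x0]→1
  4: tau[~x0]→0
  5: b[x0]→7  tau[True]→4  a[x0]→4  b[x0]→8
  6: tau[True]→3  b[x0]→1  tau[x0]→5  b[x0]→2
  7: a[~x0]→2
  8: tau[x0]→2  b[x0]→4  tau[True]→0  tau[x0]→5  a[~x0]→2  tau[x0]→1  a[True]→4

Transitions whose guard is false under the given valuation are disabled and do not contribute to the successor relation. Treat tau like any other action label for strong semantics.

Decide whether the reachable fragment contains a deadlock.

Answer: DEADLOCK-FREE

Working:
Reachable = {0,1,2,3,4,6,7}
  0: a→0  a→2  b→6  [3 out]
  1: a→4  tau→7  [2 out]
  2: tau→1  [1 out]
  3: b→1  [1 out]
  4: tau→0  [1 out]
  6: tau→3  [1 out]
  7: a→2  [1 out]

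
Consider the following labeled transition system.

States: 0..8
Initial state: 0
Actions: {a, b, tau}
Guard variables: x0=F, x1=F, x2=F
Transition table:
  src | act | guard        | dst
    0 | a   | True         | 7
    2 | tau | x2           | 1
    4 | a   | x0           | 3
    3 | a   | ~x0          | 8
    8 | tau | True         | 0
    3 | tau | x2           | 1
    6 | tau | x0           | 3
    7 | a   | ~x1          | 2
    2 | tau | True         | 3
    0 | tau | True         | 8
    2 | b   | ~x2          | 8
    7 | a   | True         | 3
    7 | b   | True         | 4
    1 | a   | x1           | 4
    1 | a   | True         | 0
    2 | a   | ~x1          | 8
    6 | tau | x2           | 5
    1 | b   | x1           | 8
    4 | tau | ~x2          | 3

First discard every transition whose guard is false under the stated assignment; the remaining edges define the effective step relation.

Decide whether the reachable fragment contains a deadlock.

Reachable = {0,2,3,4,7,8}
  0: a→7  tau→8  [2 exit(s)]
  2: a→8  b→8  tau→3  [3 exit(s)]
  3: a→8  [1 exit(s)]
  4: tau→3  [1 exit(s)]
  7: a→2  a→3  b→4  [3 exit(s)]
  8: tau→0  [1 exit(s)]

Answer: DEADLOCK-FREE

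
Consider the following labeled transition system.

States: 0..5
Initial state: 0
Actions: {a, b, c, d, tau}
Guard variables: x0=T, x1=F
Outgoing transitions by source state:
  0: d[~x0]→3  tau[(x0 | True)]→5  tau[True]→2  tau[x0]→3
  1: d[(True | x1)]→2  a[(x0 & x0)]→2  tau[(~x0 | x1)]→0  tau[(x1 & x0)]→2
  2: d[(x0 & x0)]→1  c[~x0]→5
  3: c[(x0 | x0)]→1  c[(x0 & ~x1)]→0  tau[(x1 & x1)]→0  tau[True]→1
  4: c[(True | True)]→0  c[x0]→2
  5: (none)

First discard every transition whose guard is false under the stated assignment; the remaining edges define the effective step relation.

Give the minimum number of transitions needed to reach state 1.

Answer: 2

Working:
BFS to 1:
  Layer 0: {0}
  Layer 1: {2,3,5}
  Layer 2: {1}
1 enters at depth 2; path tau·d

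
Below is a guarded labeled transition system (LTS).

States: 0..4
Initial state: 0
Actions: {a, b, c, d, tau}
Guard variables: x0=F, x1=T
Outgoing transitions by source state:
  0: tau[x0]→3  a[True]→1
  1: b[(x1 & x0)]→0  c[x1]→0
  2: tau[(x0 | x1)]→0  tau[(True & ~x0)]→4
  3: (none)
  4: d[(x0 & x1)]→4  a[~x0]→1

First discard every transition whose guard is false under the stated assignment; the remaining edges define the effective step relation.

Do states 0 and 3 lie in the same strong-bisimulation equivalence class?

Answer: NOT BISIMILAR

Analysis:
Compute ~ classes (split until stable):
  P[0] = {{0,1,2,3,4}}
  P[1] = {{0,4},{1},{2},{3}}
4 equivalence class(es) (converged in 2)
class of 0: {0,4}; class of 3: {3}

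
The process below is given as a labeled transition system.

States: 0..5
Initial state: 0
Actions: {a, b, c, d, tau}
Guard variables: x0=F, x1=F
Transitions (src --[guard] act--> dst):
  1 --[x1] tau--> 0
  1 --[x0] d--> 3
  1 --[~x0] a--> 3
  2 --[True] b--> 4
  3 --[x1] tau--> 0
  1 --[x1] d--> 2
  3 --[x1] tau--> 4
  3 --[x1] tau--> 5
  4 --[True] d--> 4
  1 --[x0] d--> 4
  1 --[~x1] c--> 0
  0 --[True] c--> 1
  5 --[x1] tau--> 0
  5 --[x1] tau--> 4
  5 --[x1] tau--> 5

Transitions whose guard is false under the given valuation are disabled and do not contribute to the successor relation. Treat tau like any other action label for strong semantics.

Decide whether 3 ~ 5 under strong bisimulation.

Answer: BISIMILAR

Analysis:
Refine partition for ~:
  P[0] = {{0,1,2,3,4,5}}
  P[1] = {{0},{1},{2},{3,5},{4}}
Fixed point at round 2; 5 class(es).
class of 3: {3,5}; class of 5: {3,5}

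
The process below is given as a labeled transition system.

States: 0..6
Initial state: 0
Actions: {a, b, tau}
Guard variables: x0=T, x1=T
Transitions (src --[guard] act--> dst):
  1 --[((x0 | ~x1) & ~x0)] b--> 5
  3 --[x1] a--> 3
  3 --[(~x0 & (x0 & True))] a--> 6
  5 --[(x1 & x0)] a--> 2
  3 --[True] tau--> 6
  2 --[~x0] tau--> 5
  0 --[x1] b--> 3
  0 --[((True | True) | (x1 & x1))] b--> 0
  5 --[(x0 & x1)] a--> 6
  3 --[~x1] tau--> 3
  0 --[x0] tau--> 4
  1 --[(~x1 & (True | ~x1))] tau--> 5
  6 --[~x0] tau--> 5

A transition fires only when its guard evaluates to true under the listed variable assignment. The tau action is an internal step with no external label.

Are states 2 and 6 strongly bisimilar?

Answer: BISIMILAR

Trace:
Compute ~ classes (split until stable):
  P[0] = {{0,1,2,3,4,5,6}}
  P[1] = {{0},{1,2,4,6},{3},{5}}
4 equivalence class(es) (converged in 2)
[2]={1,2,4,6}  [6]={1,2,4,6}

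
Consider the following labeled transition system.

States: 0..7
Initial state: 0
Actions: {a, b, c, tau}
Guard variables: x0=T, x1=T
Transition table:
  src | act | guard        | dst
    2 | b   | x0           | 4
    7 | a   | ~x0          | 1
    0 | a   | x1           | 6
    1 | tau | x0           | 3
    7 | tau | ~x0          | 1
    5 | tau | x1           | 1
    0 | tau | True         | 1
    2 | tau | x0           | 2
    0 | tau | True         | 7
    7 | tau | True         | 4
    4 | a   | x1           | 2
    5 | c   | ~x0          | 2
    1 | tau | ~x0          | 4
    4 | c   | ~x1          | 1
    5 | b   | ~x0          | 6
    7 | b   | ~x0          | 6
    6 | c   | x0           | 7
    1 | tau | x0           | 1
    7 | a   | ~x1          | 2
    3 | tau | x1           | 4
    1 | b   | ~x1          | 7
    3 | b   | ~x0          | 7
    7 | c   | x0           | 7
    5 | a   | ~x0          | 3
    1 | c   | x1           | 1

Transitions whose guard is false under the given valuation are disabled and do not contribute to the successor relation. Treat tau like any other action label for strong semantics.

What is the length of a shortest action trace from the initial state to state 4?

Layered search for 4:
  L0 = {0}
  L1 = {1,6,7}
  L2 = {3,4}
first hit 4 at d=2 via tau·tau

Answer: 2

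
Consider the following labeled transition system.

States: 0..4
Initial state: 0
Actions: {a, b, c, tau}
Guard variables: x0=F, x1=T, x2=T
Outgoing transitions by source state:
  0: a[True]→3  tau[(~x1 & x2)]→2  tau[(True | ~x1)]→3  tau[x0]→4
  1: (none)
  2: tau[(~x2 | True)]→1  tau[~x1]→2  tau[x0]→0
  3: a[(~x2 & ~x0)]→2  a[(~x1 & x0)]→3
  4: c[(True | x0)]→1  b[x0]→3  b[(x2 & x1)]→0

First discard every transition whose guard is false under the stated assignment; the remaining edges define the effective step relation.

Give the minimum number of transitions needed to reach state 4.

Answer: UNREACHABLE

Analysis:
BFS to 4:
  depth 0: {0}
  depth 1: {3}
4 never appears.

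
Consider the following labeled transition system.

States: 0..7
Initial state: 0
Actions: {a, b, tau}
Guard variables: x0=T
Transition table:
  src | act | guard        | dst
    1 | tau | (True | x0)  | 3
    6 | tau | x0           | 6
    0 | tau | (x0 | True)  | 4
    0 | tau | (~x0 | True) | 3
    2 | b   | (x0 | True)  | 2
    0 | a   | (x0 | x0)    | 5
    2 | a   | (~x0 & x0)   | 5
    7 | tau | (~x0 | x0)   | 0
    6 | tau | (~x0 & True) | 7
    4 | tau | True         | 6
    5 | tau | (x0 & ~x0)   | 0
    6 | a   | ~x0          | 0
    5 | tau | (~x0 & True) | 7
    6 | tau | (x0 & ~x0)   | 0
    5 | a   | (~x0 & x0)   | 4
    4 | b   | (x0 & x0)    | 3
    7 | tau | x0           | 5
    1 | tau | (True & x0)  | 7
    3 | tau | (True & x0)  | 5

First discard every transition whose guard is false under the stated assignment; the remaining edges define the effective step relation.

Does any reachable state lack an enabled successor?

Reach set: {0,3,4,5,6}
  0: a→5  tau→3  tau→4  [3 exit(s)]
  3: tau→5  [1 exit(s)]
  4: b→3  tau→6  [2 exit(s)]
  5: ∅  [deadlock]
  6: tau→6  [1 exit(s)]
trace reaching 5: a

Answer: DEADLOCK at state 5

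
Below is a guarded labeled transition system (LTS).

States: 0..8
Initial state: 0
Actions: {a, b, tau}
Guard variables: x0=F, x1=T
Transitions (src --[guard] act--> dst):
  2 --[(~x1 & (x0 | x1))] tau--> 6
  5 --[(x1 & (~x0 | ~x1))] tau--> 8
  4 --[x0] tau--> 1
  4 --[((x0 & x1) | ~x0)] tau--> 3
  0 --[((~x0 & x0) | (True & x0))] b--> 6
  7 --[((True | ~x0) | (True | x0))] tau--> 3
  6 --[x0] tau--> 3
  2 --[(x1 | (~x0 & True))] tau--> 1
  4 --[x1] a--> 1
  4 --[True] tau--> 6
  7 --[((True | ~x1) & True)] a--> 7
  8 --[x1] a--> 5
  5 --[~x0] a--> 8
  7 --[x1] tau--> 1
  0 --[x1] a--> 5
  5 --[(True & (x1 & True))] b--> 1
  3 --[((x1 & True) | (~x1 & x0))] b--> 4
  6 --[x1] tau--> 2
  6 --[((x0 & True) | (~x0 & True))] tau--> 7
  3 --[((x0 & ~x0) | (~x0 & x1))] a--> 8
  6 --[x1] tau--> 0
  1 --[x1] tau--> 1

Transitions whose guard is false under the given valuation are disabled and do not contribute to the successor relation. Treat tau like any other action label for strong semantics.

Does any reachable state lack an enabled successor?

Answer: DEADLOCK-FREE

Working:
Reach set: {0,1,5,8}
  0: a→5  [1 out]
  1: tau→1  [1 out]
  5: a→8  b→1  tau→8  [3 out]
  8: a→5  [1 out]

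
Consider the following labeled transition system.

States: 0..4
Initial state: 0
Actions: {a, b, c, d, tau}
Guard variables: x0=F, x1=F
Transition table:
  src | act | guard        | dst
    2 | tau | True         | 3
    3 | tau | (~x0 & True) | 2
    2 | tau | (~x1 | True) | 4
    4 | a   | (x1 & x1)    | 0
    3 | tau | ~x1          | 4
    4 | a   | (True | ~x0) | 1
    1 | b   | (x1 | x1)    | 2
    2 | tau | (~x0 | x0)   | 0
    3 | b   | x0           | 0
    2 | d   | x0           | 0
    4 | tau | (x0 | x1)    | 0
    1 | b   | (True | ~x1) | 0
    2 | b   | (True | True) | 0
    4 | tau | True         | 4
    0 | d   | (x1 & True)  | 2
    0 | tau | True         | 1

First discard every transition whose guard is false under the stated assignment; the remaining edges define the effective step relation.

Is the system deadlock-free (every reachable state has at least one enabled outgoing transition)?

R = {0,1}
  0: tau→1  [1 out]
  1: b→0  [1 out]

Answer: DEADLOCK-FREE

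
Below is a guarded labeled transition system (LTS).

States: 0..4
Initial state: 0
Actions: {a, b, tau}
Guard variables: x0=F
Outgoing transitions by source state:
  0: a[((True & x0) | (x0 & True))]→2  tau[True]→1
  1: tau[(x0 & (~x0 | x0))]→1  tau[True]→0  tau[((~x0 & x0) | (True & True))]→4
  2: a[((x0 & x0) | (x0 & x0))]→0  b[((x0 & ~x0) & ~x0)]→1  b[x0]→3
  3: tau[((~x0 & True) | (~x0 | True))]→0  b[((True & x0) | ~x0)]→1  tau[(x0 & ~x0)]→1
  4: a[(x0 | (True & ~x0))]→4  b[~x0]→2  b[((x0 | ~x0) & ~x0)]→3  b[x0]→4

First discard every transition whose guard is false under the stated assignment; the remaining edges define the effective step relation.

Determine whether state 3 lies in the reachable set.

Guard filter leaves 8 enabled edge(s).
Layer 0: {0}
Layer 1: {1}  now seen {0,1}
Layer 2: {4}  now seen {0,1,4}
Layer 3: {2,3}  now seen {0,1,2,3,4}
Reachable = {0,1,2,3,4}
Path to 3: tau·tau·b

Answer: REACHABLE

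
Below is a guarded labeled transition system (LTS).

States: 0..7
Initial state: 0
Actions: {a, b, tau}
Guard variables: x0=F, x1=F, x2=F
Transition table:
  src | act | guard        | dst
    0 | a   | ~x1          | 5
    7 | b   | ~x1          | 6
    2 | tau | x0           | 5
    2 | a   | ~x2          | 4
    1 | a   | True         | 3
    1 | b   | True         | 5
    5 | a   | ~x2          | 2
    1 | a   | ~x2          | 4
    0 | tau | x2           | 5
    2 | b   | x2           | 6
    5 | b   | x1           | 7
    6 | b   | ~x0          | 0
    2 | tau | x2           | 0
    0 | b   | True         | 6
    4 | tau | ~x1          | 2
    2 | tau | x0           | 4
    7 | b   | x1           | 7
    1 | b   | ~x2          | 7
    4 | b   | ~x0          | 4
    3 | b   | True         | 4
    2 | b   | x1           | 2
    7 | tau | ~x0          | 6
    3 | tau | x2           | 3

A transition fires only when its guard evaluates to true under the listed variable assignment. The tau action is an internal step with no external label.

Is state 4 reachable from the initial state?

14 transition(s) survive guard evaluation.
depth 0: {0}
depth 1: {5,6}  cumulative {0,5,6}
depth 2: {2}  cumulative {0,2,5,6}
depth 3: {4}  cumulative {0,2,4,5,6}
Reach set: {0,2,4,5,6}
trace reaching 4: a·a·a

Answer: REACHABLE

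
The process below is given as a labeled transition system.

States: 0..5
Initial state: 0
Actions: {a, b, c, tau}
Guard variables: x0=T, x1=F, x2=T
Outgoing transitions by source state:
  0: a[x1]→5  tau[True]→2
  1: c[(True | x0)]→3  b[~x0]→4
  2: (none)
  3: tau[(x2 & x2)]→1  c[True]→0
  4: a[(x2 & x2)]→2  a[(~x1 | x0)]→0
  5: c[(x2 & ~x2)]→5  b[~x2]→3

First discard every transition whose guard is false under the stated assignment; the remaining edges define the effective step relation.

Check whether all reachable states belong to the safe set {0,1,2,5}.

Answer: INVARIANT HOLDS

Trace:
Allowed set {0,1,2,5}
Reach set: {0,2}
  0: ok
  2: ok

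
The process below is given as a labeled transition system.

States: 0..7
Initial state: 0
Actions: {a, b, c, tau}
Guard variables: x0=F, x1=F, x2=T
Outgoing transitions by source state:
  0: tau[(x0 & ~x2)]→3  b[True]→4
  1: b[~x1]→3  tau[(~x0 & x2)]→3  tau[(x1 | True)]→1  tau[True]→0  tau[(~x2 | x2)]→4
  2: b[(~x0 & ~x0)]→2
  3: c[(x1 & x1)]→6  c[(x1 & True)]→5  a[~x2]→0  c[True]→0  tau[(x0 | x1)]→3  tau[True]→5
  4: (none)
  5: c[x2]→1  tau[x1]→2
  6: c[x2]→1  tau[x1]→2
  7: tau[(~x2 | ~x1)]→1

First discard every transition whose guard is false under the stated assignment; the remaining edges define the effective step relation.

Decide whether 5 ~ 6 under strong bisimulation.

Bisimulation quotient by refinement:
  round 0: {{0,1,2,3,4,5,6,7}}
  round 1: {{0,2},{1},{3},{4},{5,6},{7}}
  round 2: {{0},{1},{2},{3},{4},{5,6},{7}}
stable after 3 split(s): 7 block(s)
class of 5: {5,6}; class of 6: {5,6}

Answer: BISIMILAR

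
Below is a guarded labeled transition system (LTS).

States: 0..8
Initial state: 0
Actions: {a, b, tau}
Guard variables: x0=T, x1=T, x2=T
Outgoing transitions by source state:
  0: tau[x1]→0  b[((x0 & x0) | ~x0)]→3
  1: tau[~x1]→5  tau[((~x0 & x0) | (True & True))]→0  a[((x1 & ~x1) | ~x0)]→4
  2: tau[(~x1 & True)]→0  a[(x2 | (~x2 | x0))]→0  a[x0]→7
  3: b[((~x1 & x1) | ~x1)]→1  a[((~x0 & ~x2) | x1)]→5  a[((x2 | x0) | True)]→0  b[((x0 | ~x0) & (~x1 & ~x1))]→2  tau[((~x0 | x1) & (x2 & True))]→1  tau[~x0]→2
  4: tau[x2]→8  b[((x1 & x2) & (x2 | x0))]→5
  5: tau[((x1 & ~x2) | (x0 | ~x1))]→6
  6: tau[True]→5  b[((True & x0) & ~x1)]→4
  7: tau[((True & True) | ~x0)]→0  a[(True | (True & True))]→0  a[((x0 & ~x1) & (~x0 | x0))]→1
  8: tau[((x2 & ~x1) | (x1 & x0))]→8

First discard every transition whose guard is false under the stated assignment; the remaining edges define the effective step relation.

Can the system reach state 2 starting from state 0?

Answer: UNREACHABLE

Working:
15 transition(s) survive guard evaluation.
Layer 0: {0}
Layer 1: {3}  total {0,3}
Layer 2: {1,5}  total {0,1,3,5}
Layer 3: {6}  total {0,1,3,5,6}
Reach set: {0,1,3,5,6}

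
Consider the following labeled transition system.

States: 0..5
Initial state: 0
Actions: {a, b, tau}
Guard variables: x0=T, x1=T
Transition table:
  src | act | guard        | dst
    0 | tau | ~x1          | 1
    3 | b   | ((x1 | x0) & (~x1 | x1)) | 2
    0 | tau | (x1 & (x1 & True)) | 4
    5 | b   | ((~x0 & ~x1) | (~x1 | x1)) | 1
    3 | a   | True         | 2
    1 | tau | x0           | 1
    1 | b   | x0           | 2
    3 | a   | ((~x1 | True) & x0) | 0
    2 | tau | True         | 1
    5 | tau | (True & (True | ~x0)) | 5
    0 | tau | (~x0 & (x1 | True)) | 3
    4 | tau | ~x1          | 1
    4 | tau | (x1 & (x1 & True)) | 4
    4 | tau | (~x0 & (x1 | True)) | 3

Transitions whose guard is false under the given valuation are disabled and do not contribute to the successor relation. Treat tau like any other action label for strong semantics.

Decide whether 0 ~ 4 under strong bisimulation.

Answer: BISIMILAR

Analysis:
Refine partition for ~:
  round 0: {{0,1,2,3,4,5}}
  round 1: {{0,2,4},{1,5},{3}}
  round 2: {{0,4},{1},{2},{3},{5}}
Fixed point at round 3; 5 class(es).
0∈{0,4}, 4∈{0,4}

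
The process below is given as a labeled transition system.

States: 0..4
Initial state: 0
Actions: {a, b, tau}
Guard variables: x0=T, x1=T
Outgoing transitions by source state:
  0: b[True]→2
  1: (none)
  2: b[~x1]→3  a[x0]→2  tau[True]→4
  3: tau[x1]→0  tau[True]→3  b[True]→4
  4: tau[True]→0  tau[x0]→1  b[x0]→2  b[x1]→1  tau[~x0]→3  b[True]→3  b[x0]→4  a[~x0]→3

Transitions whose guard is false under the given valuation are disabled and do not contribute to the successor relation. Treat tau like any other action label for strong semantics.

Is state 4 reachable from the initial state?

Answer: REACHABLE

Analysis:
Guard filter leaves 12 enabled edge(s).
depth 0: {0}
depth 1: {2}  cumulative {0,2}
depth 2: {4}  cumulative {0,2,4}
depth 3: {1,3}  cumulative {0,1,2,3,4}
R = {0,1,2,3,4}
witness 4: b·tau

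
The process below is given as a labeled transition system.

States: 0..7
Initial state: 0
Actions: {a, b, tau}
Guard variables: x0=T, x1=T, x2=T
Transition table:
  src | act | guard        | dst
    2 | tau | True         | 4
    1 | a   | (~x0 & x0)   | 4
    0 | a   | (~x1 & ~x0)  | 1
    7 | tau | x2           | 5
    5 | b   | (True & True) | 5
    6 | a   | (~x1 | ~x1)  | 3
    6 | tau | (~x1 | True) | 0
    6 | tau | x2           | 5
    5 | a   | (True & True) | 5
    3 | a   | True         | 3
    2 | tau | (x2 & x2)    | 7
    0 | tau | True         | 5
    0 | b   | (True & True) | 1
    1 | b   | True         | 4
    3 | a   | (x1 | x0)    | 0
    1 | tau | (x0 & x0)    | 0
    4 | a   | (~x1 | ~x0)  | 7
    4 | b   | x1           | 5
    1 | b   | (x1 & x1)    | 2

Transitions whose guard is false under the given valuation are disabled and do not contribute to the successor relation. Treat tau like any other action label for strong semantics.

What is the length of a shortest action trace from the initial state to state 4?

Layered search for 4:
  Layer 0: {0}
  Layer 1: {1,5}
  Layer 2: {2,4}
4 enters at depth 2; path b·b

Answer: 2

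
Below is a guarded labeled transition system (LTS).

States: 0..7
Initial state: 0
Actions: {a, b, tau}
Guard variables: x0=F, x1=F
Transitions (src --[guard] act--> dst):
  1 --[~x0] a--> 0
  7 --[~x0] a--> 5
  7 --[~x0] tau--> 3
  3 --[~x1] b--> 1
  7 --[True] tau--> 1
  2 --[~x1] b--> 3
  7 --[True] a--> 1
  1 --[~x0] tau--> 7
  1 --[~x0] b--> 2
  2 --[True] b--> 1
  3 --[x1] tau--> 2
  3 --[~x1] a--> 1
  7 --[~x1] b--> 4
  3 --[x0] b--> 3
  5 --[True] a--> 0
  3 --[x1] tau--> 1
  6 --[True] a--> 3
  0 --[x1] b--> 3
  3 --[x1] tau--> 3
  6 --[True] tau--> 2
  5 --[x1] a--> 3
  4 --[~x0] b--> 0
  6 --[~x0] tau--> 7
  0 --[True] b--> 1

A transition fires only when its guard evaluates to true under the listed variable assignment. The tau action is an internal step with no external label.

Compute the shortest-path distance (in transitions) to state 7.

BFS to 7:
  L0 = {0}
  L1 = {1}
  L2 = {2,7}
first hit 7 at d=2 via b·tau

Answer: 2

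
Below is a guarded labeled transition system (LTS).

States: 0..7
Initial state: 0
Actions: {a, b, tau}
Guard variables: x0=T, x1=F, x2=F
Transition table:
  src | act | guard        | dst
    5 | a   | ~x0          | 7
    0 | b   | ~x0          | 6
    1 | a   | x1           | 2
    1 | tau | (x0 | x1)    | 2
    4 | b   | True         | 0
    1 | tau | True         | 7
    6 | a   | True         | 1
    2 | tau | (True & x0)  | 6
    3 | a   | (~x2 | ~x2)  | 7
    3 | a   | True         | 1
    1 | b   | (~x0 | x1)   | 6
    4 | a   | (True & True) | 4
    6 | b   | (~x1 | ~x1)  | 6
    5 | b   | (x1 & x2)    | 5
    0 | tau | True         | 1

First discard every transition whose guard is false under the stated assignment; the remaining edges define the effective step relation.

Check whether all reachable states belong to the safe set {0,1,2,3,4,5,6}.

Answer: INVARIANT VIOLATED at state 7

Working:
Inv-set: {0,1,2,3,4,5,6}
Reach set: {0,1,2,6,7}
  0: ok
  1: ok
  2: ok
  6: ok
  7: VIOLATES
counterexample path to 7: tau·tau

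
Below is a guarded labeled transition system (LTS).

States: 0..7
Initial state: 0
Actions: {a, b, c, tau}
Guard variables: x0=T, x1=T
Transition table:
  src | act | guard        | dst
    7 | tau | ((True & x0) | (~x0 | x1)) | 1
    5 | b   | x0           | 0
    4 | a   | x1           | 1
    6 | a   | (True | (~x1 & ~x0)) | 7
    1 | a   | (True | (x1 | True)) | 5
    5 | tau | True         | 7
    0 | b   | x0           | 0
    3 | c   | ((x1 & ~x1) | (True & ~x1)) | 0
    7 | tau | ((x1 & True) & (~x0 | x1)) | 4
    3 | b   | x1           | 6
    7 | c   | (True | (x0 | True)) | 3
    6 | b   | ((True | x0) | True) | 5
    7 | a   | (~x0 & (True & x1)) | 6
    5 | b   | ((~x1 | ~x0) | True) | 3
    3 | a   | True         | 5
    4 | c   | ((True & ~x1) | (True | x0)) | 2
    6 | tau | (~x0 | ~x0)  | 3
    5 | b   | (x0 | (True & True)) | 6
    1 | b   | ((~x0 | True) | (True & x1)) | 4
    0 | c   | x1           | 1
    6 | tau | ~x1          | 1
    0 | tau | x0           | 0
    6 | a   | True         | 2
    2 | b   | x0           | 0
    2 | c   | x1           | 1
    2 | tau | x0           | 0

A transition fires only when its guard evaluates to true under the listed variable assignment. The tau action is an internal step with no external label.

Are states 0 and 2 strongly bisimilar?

Compute ~ classes (split until stable):
  round 0: {{0,1,2,3,4,5,6,7}}
  round 1: {{0,2},{1,3,6},{4},{5},{7}}
  round 2: {{0,2},{1},{3},{4},{5},{6},{7}}
stable after 3 split(s): 7 block(s)
0∈{0,2}, 2∈{0,2}

Answer: BISIMILAR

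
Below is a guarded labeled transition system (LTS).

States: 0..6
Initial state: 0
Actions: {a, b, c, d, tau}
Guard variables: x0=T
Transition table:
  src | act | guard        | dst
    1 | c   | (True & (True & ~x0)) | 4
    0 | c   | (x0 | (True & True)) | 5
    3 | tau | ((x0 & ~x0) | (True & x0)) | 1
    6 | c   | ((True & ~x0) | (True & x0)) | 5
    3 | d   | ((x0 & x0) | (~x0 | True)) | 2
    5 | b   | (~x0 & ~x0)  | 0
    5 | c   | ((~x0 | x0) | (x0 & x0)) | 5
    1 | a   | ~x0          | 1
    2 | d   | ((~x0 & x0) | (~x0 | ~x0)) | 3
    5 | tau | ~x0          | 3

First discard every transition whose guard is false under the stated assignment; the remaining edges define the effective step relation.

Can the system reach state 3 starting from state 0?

Answer: UNREACHABLE

Working:
After dropping false guards: 5 live edges.
depth 0: {0}
depth 1: {5}  cumulative {0,5}
Reach set: {0,5}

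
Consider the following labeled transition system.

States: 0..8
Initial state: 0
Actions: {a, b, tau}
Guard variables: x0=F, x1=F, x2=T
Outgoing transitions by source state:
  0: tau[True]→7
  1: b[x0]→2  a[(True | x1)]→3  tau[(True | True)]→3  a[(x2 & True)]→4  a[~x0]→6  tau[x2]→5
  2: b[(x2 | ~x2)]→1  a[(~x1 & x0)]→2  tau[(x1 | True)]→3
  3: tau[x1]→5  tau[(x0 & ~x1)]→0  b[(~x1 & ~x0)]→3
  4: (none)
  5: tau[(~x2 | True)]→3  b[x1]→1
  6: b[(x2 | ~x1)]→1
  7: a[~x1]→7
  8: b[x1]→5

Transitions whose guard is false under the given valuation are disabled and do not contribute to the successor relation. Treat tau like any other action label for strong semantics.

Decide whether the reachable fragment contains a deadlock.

Answer: DEADLOCK-FREE

Trace:
Reach set: {0,7}
  0: tau→7  [1 out]
  7: a→7  [1 out]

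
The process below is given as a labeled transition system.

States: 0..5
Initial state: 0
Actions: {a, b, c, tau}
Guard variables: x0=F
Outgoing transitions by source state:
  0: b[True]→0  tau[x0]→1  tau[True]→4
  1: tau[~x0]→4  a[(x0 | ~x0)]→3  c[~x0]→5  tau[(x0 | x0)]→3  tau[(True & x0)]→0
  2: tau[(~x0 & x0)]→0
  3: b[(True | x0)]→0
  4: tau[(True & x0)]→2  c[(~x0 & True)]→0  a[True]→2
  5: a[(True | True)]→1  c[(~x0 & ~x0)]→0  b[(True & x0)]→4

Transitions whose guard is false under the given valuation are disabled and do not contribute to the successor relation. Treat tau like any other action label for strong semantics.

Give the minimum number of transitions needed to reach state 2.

Answer: 2

Working:
Breadth-first toward 2:
  depth 0: {0}
  depth 1: {4}
  depth 2: {2}
first hit 2 at d=2 via tau·a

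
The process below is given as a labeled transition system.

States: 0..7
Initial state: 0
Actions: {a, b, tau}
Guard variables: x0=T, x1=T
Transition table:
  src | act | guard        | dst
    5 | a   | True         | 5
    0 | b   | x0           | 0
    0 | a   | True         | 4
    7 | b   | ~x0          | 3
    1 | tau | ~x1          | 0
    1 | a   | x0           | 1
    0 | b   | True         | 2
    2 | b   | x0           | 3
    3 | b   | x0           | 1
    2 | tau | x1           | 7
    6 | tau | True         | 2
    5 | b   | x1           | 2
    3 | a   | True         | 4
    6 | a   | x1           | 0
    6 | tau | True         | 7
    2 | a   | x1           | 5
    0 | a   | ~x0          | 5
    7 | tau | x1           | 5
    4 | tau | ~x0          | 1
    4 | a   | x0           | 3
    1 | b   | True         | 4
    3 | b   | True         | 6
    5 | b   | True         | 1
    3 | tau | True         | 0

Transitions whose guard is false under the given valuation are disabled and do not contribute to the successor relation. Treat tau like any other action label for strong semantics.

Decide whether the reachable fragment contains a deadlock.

Answer: DEADLOCK-FREE

Trace:
Reach set: {0,1,2,3,4,5,6,7}
  0: a→4  b→0  b→2  [3 exit(s)]
  1: a→1  b→4  [2 exit(s)]
  2: a→5  b→3  tau→7  [3 exit(s)]
  3: a→4  b→1  b→6  tau→0  [4 exit(s)]
  4: a→3  [1 exit(s)]
  5: a→5  b→1  b→2  [3 exit(s)]
  6: a→0  tau→2  tau→7  [3 exit(s)]
  7: tau→5  [1 exit(s)]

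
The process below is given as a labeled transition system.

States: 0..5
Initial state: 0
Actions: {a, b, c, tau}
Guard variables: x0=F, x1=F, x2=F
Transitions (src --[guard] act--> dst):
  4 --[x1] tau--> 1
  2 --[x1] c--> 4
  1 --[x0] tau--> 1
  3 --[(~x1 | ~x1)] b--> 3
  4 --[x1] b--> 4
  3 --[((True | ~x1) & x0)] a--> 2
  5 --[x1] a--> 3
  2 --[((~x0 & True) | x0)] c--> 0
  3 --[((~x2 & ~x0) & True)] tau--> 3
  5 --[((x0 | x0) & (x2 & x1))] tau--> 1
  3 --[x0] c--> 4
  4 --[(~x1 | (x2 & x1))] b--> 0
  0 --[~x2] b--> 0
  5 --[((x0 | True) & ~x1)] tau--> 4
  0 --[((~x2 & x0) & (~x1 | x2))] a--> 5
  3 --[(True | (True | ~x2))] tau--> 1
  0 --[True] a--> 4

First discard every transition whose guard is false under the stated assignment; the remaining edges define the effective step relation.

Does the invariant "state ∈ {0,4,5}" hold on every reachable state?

Allowed set {0,4,5}
Reachable = {0,4}
  0: ✓
  4: ✓

Answer: INVARIANT HOLDS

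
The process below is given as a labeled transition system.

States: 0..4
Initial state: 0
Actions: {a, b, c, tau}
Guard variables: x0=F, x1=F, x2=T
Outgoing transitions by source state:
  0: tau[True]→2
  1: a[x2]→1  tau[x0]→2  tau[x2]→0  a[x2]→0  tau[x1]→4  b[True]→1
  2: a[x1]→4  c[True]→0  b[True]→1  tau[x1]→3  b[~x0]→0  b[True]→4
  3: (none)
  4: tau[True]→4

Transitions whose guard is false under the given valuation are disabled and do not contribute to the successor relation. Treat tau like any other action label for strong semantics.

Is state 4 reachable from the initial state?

10 transition(s) survive guard evaluation.
depth 0: {0}
depth 1: {2}  now seen {0,2}
depth 2: {1,4}  now seen {0,1,2,4}
R = {0,1,2,4}
trace reaching 4: tau·b

Answer: REACHABLE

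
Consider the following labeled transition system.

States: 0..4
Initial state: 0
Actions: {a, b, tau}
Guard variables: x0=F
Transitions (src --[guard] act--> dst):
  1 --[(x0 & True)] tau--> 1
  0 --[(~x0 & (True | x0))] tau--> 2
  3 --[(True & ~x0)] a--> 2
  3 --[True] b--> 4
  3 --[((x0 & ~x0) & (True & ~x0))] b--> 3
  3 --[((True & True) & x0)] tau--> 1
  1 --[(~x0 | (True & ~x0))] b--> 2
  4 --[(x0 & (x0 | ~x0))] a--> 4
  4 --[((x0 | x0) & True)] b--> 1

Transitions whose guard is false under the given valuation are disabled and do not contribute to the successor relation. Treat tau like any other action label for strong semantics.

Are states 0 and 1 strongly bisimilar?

Bisimulation quotient by refinement:
  P[0] = {{0,1,2,3,4}}
  P[1] = {{0},{1},{2,4},{3}}
stable after 2 split(s): 4 block(s)
class of 0: {0}; class of 1: {1}

Answer: NOT BISIMILAR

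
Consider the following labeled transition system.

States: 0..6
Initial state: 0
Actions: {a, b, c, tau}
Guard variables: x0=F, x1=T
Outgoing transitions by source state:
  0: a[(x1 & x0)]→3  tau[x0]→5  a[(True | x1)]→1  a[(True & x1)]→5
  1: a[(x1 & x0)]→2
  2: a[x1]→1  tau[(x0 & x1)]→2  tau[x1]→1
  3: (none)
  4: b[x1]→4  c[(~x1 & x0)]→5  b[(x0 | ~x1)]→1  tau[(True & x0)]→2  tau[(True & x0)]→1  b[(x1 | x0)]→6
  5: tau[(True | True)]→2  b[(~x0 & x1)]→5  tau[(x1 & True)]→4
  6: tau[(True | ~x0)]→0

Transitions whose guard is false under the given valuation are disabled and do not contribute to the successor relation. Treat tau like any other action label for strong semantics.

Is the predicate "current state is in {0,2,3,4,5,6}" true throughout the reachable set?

Answer: INVARIANT VIOLATED at state 1

Trace:
Inv-set: {0,2,3,4,5,6}
Reach set: {0,1,2,4,5,6}
  0: ✓
  1: VIOLATES
  2: ✓
  4: ✓
  5: ✓
  6: ✓
counterexample path to 1: a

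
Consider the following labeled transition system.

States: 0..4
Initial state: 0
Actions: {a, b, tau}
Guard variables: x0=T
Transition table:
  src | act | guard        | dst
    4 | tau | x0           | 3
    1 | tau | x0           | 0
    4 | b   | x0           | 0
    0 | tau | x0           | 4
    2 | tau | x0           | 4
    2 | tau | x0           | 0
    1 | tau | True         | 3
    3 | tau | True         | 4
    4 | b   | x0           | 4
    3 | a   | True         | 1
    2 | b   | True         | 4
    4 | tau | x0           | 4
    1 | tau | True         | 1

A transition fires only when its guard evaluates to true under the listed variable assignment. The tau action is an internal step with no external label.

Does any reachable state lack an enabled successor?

Reachable = {0,1,3,4}
  0: tau→4  [1 out]
  1: tau→0  tau→1  tau→3  [3 out]
  3: a→1  tau→4  [2 out]
  4: b→0  b→4  tau→3  tau→4  [4 out]

Answer: DEADLOCK-FREE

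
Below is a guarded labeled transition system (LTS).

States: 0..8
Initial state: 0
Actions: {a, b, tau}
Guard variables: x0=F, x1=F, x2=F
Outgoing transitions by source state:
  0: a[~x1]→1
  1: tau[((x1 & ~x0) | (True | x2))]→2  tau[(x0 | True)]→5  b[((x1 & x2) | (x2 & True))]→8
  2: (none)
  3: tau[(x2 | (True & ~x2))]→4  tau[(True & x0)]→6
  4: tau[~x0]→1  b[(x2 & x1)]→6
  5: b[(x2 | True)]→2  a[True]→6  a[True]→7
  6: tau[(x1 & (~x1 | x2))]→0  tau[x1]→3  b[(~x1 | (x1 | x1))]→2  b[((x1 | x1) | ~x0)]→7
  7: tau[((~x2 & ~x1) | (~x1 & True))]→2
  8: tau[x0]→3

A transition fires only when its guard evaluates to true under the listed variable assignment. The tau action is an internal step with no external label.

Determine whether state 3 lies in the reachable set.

Guard filter leaves 11 enabled edge(s).
L0 = {0}
L1 = {1}  now seen {0,1}
L2 = {2,5}  now seen {0,1,2,5}
L3 = {6,7}  now seen {0,1,2,5,6,7}
Reachable = {0,1,2,5,6,7}

Answer: UNREACHABLE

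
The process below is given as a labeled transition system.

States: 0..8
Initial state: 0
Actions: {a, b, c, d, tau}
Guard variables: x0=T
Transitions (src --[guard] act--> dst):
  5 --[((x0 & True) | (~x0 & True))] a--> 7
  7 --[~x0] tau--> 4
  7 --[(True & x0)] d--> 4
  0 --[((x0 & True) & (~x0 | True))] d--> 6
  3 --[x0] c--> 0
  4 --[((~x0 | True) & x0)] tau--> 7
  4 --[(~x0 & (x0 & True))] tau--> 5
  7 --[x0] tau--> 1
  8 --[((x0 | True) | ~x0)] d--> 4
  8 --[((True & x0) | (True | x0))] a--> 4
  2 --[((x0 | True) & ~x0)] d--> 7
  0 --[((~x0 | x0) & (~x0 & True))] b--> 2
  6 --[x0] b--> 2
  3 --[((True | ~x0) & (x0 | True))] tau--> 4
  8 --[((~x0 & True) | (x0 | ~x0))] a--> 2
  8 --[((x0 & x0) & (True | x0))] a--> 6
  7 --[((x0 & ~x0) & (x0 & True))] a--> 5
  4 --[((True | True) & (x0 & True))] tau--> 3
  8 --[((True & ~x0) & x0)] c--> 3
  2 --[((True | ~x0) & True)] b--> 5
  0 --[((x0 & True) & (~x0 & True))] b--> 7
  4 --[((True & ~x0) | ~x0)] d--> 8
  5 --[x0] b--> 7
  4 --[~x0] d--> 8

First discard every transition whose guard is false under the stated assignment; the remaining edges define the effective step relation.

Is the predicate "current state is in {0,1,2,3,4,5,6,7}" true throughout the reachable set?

Answer: INVARIANT HOLDS

Analysis:
Inv-set: {0,1,2,3,4,5,6,7}
R = {0,1,2,3,4,5,6,7}
  0: ✓
  1: ✓
  2: ✓
  3: ✓
  4: ✓
  5: ✓
  6: ✓
  7: ✓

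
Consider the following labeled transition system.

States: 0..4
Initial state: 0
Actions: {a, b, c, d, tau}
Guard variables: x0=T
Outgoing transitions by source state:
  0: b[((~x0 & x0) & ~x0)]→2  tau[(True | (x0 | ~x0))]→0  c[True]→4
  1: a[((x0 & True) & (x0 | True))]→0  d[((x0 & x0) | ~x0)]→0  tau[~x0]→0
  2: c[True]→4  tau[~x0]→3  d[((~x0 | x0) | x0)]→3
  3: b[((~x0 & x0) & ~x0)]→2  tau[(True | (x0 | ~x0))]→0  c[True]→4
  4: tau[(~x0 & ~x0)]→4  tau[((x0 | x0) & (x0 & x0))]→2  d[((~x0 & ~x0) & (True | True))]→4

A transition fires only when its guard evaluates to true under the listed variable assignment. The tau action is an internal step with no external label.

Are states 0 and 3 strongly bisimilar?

Answer: BISIMILAR

Analysis:
Compute ~ classes (split until stable):
  π0 = {{0,1,2,3,4}}
  π1 = {{0,3},{1},{2},{4}}
stable after 2 split(s): 4 block(s)
[0]={0,3}  [3]={0,3}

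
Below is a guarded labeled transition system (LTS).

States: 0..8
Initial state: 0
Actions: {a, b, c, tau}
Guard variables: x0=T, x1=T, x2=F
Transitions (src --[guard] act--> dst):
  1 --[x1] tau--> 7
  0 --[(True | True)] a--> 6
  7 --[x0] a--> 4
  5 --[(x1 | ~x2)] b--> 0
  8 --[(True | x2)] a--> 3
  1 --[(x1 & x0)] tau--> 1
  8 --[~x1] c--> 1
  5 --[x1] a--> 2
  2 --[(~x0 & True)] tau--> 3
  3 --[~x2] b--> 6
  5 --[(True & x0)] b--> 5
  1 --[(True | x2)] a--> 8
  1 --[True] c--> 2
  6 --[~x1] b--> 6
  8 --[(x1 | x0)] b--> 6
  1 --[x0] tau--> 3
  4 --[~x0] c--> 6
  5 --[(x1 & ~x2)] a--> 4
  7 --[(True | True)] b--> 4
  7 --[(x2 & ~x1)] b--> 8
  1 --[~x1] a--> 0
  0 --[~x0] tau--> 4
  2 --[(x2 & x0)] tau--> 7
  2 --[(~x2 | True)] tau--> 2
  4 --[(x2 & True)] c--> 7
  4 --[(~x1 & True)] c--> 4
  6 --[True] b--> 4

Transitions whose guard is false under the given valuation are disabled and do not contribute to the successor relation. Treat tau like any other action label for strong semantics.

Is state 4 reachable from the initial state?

After dropping false guards: 17 live edges.
depth 0: {0}
depth 1: {6}  now seen {0,6}
depth 2: {4}  now seen {0,4,6}
Reach set: {0,4,6}
witness 4: a·b

Answer: REACHABLE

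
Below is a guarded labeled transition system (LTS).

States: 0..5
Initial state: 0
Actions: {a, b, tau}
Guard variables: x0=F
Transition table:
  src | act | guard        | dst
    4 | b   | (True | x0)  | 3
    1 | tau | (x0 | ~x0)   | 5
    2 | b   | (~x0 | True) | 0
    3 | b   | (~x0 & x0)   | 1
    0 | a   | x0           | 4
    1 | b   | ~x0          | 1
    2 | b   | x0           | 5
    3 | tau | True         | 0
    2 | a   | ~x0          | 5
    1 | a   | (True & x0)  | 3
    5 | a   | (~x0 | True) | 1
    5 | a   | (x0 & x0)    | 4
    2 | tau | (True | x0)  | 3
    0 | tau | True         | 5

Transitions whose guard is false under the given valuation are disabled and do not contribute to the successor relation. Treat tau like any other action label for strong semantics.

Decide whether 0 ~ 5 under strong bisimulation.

Bisimulation quotient by refinement:
  π0 = {{0,1,2,3,4,5}}
  π1 = {{0,3},{1},{2},{4},{5}}
  π2 = {{0},{1},{2},{3},{4},{5}}
Fixed point at round 3; 6 class(es).
[0]={0}  [5]={5}

Answer: NOT BISIMILAR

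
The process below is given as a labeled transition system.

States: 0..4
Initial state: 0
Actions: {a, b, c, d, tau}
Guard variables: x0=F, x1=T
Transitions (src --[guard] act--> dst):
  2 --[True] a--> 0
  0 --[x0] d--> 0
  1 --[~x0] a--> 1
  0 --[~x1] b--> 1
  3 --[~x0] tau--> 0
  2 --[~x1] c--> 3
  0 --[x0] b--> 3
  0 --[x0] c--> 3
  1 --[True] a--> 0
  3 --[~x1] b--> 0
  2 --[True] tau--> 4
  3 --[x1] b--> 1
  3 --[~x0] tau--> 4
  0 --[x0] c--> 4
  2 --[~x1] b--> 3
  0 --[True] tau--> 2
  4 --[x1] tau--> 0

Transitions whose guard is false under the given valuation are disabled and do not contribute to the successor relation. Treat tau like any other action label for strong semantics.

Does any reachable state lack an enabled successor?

Reachable = {0,2,4}
  0: tau→2  [1 out]
  2: a→0  tau→4  [2 out]
  4: tau→0  [1 out]

Answer: DEADLOCK-FREE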